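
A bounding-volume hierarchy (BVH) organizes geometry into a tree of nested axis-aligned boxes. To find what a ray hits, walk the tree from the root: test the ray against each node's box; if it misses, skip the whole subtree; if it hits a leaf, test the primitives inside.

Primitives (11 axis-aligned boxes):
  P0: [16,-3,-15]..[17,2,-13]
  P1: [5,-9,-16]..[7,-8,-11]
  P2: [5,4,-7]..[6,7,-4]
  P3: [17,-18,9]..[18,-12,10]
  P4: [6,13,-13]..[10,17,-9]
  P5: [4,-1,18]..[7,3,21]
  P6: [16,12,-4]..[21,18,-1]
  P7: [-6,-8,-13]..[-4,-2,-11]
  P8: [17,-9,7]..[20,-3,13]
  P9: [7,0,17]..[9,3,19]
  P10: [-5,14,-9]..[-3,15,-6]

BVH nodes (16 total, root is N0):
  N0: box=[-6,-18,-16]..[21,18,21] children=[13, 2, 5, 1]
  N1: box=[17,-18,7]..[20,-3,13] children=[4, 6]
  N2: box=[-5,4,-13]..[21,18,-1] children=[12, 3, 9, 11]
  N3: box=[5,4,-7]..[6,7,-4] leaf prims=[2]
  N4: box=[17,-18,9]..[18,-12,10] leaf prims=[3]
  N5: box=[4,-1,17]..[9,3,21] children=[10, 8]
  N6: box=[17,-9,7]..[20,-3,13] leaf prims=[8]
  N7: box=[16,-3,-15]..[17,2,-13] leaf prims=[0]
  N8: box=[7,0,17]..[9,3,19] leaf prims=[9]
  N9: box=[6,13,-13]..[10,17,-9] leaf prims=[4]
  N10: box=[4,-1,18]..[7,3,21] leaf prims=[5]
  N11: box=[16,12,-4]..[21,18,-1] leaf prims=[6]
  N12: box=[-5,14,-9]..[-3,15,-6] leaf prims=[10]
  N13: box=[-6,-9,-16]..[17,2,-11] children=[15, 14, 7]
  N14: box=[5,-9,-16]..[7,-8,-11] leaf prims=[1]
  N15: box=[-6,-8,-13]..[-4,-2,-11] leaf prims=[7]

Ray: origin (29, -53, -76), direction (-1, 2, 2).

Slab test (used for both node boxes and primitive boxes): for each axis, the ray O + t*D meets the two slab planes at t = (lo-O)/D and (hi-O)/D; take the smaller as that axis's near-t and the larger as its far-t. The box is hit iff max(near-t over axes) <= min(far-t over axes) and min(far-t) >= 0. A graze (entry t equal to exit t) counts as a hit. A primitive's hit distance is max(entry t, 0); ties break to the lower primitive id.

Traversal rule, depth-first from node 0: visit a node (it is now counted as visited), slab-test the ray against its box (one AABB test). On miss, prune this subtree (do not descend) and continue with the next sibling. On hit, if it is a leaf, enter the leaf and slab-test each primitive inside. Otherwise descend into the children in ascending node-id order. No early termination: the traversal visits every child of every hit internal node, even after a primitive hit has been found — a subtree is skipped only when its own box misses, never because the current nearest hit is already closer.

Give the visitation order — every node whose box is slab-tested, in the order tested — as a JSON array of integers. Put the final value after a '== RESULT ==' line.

Trace the traversal:
N0 x:[8,35] y:[35/2,71/2] z:[30,97/2] -> hit [30,35], descend [1, 2, 5, 13]
  N1 x:[9,12] y:[35/2,25] z:[83/2,89/2] -> miss, prune
  N2 x:[8,34] y:[57/2,71/2] z:[63/2,75/2] -> hit [63/2,34], descend [3, 9, 11, 12]
    N3 x:[23,24] y:[57/2,30] z:[69/2,36] -> miss, prune
    N9 x:[19,23] y:[33,35] z:[63/2,67/2] -> miss, prune
    N11 x:[8,13] y:[65/2,71/2] z:[36,75/2] -> miss, prune
    N12 x:[32,34] y:[67/2,34] z:[67/2,35] -> hit [67/2,34] leaf, test {P10@t=67/2}
  N5 x:[20,25] y:[26,28] z:[93/2,97/2] -> miss, prune
  N13 x:[12,35] y:[22,55/2] z:[30,65/2] -> miss, prune

Summary -> nodes [0, 1, 2, 3, 9, 11, 12, 5, 13]; box-tests=9; leaf-entries=1; first=P10

== RESULT ==
[0, 1, 2, 3, 9, 11, 12, 5, 13]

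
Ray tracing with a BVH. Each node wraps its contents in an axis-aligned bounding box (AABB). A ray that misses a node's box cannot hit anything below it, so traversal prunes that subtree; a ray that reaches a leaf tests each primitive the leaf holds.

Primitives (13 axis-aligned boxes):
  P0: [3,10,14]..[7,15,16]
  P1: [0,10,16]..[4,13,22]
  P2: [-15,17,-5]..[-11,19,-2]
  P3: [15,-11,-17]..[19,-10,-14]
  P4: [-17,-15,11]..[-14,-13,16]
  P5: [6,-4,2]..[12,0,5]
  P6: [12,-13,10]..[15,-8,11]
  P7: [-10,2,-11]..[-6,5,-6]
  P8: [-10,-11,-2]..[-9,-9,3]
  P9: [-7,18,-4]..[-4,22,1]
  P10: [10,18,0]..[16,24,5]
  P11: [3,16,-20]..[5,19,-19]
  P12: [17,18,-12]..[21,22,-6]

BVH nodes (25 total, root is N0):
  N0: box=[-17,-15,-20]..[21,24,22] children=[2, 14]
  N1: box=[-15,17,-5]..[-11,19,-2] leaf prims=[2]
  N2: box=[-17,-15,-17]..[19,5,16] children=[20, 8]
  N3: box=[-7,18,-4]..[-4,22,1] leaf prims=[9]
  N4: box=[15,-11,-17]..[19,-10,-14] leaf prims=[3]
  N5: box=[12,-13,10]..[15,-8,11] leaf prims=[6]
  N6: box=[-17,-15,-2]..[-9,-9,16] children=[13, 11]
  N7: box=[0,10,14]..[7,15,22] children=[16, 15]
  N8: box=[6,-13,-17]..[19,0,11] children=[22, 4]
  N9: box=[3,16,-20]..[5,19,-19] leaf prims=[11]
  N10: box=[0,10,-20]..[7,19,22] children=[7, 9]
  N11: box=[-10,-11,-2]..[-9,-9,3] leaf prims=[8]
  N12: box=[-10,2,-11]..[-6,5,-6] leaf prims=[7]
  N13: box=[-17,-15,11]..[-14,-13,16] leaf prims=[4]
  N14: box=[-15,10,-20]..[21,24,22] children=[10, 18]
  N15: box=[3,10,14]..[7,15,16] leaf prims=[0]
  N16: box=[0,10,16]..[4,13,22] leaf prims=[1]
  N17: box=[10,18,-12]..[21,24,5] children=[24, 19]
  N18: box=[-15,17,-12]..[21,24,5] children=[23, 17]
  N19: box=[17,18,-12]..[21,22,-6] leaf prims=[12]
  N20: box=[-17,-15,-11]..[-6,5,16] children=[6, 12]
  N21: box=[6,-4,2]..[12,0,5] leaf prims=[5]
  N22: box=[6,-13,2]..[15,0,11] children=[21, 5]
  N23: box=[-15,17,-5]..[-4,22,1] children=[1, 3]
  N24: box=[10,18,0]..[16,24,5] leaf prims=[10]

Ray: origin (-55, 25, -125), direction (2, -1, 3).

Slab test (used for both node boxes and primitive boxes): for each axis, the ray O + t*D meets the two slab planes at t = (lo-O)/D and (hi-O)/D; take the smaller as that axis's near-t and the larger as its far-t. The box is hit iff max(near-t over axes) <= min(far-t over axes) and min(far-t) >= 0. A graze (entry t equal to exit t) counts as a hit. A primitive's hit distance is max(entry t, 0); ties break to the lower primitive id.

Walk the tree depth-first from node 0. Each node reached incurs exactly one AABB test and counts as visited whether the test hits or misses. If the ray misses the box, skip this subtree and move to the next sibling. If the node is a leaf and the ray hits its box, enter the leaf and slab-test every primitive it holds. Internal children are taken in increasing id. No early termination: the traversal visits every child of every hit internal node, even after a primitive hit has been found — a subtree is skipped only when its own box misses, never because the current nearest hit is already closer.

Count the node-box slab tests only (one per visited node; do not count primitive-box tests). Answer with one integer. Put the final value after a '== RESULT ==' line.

Traverse from the root:
N0 x:[19,38] y:[1,40] z:[35,49] -> hit [35,38], descend [2, 14]
  N2 x:[19,37] y:[20,40] z:[36,47] -> hit [36,37], descend [8, 20]
    N8 x:[61/2,37] y:[25,38] z:[36,136/3] -> hit [36,37], descend [4, 22]
      N4 x:[35,37] y:[35,36] z:[36,37] -> hit [36,36] leaf, test {P3@t=36}
      N22 x:[61/2,35] y:[25,38] z:[127/3,136/3] -> miss, prune
    N20 x:[19,49/2] y:[20,40] z:[38,47] -> miss, prune
  N14 x:[20,38] y:[1,15] z:[35,49] -> miss, prune

Visited [0, 2, 8, 4, 22, 20, 14]. Tests: 7 box, 1 leaf. Nearest: P3.

== RESULT ==
7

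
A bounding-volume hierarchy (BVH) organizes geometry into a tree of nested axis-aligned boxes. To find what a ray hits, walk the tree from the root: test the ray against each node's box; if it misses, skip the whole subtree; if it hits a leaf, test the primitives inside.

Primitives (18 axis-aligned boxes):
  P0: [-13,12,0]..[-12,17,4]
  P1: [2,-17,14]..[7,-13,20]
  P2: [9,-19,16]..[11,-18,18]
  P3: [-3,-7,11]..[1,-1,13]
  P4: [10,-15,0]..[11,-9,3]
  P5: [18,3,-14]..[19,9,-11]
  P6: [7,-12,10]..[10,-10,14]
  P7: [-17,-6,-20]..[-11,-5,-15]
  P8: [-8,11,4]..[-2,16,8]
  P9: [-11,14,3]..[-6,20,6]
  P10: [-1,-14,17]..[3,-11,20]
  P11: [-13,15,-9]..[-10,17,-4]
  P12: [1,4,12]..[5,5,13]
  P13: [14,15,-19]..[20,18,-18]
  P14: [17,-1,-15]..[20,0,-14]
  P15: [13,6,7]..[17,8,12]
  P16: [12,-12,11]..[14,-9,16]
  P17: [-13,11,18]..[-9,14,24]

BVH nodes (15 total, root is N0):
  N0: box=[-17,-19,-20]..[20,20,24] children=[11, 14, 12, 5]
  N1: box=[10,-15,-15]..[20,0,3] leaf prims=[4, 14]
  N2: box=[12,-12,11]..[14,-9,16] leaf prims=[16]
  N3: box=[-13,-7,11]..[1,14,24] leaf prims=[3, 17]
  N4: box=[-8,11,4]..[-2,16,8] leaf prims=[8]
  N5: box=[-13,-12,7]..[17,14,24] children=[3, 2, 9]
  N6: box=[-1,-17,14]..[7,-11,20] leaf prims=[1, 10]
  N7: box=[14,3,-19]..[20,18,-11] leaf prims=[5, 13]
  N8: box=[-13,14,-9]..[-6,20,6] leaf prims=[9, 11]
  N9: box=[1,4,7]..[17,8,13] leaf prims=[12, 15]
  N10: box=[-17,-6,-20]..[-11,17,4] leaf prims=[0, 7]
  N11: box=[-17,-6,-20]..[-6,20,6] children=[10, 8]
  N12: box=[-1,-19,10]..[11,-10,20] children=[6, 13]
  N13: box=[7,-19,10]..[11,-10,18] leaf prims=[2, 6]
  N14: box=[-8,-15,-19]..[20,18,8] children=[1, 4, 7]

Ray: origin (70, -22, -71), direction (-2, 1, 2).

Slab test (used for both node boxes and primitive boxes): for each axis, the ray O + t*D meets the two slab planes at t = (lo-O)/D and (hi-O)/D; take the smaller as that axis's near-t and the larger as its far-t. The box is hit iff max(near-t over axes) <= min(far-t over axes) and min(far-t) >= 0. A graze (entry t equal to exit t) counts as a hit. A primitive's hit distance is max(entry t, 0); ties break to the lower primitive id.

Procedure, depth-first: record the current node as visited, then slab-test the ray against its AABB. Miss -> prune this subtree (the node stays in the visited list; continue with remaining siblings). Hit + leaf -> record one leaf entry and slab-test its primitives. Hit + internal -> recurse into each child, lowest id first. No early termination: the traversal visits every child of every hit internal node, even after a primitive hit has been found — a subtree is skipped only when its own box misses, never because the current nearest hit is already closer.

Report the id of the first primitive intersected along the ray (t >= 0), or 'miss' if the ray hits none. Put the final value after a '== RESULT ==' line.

Traverse from the root:
N0 x:[25,87/2] y:[3,42] z:[51/2,95/2] -> hit [51/2,42], descend [5, 11, 12, 14]
  N5 x:[53/2,83/2] y:[10,36] z:[39,95/2] -> miss, prune
  N11 x:[38,87/2] y:[16,42] z:[51/2,77/2] -> hit [38,77/2], descend [8, 10]
    N8 x:[38,83/2] y:[36,42] z:[31,77/2] -> hit [38,77/2] leaf, test {P9@t=38, P11(miss)}
    N10 x:[81/2,87/2] y:[16,39] z:[51/2,75/2] -> miss, prune
  N12 x:[59/2,71/2] y:[3,12] z:[81/2,91/2] -> miss, prune
  N14 x:[25,39] y:[7,40] z:[26,79/2] -> hit [26,39], descend [1, 4, 7]
    N1 x:[25,30] y:[7,22] z:[28,37] -> miss, prune
    N4 x:[36,39] y:[33,38] z:[75/2,79/2] -> hit [75/2,38] leaf, test {P8@t=75/2}
    N7 x:[25,28] y:[25,40] z:[26,30] -> hit [26,28] leaf, test {P5(miss), P13(miss)}

Summary -> nodes [0, 5, 11, 8, 10, 12, 14, 1, 4, 7]; box-tests=10; leaf-entries=3; first=P8

== RESULT ==
8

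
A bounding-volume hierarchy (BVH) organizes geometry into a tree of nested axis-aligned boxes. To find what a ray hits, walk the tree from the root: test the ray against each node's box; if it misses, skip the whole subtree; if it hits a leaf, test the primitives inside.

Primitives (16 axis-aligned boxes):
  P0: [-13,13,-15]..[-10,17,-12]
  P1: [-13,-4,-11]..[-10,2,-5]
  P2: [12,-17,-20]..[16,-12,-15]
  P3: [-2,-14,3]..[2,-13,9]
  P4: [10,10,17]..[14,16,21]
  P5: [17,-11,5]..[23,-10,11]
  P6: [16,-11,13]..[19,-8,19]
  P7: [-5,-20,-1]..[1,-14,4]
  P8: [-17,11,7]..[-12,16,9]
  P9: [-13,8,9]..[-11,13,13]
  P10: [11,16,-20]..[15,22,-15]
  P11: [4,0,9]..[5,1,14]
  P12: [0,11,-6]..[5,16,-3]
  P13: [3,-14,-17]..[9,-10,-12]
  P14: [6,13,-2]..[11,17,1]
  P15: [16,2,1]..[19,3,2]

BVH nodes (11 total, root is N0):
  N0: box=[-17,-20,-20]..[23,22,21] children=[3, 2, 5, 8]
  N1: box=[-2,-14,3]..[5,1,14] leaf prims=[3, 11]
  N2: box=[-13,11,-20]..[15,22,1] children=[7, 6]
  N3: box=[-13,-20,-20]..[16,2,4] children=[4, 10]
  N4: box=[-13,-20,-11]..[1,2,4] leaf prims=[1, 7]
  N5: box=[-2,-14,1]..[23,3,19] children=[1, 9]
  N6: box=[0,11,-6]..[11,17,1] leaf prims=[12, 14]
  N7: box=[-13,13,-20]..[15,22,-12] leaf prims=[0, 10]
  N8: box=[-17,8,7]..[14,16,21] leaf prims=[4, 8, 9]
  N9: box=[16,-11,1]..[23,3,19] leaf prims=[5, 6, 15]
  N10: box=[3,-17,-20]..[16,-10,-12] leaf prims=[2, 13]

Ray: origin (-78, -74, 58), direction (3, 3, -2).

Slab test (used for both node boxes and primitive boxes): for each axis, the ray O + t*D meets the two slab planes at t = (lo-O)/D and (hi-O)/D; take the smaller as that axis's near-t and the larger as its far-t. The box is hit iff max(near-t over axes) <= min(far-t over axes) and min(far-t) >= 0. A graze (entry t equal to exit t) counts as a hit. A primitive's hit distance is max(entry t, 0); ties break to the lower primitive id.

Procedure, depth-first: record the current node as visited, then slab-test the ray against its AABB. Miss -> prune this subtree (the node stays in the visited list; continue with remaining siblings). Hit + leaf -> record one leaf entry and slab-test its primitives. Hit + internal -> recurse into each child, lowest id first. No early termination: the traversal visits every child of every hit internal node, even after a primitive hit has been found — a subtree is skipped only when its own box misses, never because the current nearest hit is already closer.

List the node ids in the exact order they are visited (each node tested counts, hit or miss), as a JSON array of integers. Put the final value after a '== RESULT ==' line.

Walk:
N0 x:[61/3,101/3] y:[18,32] z:[37/2,39] -> hit [61/3,32], descend [2, 3, 5, 8]
  N2 x:[65/3,31] y:[85/3,32] z:[57/2,39] -> hit [57/2,31], descend [6, 7]
    N6 x:[26,89/3] y:[85/3,91/3] z:[57/2,32] -> hit [57/2,89/3] leaf, test {P12(miss), P14@t=29}
    N7 x:[65/3,31] y:[29,32] z:[35,39] -> miss, prune
  N3 x:[65/3,94/3] y:[18,76/3] z:[27,39] -> miss, prune
  N5 x:[76/3,101/3] y:[20,77/3] z:[39/2,57/2] -> hit [76/3,77/3], descend [1, 9]
    N1 x:[76/3,83/3] y:[20,25] z:[22,55/2] -> miss, prune
    N9 x:[94/3,101/3] y:[21,77/3] z:[39/2,57/2] -> miss, prune
  N8 x:[61/3,92/3] y:[82/3,30] z:[37/2,51/2] -> miss, prune

9 AABB tests over nodes [0, 2, 6, 7, 3, 5, 1, 9, 8]; 1 leaf entered; closest P14.

== RESULT ==
[0, 2, 6, 7, 3, 5, 1, 9, 8]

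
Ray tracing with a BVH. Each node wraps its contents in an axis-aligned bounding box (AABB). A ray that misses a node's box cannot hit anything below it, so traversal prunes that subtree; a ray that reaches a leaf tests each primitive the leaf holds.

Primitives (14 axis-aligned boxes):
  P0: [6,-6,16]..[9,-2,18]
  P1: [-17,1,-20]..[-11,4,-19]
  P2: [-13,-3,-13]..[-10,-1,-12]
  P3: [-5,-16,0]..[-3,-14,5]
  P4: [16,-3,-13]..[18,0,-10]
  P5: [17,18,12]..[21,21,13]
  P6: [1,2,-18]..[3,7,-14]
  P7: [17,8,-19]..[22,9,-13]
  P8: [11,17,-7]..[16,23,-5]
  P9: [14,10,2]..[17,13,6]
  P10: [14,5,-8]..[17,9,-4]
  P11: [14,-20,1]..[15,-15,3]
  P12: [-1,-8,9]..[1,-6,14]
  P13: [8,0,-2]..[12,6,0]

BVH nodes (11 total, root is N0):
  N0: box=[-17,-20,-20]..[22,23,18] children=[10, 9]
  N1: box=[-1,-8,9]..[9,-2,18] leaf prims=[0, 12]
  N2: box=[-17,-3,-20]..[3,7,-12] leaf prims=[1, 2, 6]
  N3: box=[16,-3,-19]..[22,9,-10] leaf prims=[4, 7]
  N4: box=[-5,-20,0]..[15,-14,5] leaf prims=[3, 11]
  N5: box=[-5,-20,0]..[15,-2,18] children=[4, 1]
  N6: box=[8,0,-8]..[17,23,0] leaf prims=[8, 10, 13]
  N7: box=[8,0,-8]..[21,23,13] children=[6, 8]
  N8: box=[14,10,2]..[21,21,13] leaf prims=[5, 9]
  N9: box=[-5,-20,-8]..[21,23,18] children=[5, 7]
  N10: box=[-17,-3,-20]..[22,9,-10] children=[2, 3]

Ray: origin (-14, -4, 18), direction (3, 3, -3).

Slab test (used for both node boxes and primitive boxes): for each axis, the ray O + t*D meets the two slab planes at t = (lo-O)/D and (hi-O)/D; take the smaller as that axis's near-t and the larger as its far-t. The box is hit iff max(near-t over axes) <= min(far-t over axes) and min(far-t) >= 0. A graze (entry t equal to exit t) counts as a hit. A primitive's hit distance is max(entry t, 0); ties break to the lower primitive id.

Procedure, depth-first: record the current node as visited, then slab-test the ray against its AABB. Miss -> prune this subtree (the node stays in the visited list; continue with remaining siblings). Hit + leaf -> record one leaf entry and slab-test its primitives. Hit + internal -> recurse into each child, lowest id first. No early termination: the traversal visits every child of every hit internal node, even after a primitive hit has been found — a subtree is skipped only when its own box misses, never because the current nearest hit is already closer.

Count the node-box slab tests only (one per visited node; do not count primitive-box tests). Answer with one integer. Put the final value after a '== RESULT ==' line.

Trace the traversal:
N0 x:[-1,12] y:[-16/3,9] z:[0,38/3] -> hit [0,9], descend [9, 10]
  N9 x:[3,35/3] y:[-16/3,9] z:[0,26/3] -> hit [3,26/3], descend [5, 7]
    N5 x:[3,29/3] y:[-16/3,2/3] z:[0,6] -> miss, prune
    N7 x:[22/3,35/3] y:[4/3,9] z:[5/3,26/3] -> hit [22/3,26/3], descend [6, 8]
      N6 x:[22/3,31/3] y:[4/3,9] z:[6,26/3] -> hit [22/3,26/3] leaf, test {P8@t=25/3, P10(miss), P13(miss)}
      N8 x:[28/3,35/3] y:[14/3,25/3] z:[5/3,16/3] -> miss, prune
  N10 x:[-1,12] y:[1/3,13/3] z:[28/3,38/3] -> miss, prune

Visited [0, 9, 5, 7, 6, 8, 10]. Tests: 7 box, 1 leaf. Nearest: P8.

== RESULT ==
7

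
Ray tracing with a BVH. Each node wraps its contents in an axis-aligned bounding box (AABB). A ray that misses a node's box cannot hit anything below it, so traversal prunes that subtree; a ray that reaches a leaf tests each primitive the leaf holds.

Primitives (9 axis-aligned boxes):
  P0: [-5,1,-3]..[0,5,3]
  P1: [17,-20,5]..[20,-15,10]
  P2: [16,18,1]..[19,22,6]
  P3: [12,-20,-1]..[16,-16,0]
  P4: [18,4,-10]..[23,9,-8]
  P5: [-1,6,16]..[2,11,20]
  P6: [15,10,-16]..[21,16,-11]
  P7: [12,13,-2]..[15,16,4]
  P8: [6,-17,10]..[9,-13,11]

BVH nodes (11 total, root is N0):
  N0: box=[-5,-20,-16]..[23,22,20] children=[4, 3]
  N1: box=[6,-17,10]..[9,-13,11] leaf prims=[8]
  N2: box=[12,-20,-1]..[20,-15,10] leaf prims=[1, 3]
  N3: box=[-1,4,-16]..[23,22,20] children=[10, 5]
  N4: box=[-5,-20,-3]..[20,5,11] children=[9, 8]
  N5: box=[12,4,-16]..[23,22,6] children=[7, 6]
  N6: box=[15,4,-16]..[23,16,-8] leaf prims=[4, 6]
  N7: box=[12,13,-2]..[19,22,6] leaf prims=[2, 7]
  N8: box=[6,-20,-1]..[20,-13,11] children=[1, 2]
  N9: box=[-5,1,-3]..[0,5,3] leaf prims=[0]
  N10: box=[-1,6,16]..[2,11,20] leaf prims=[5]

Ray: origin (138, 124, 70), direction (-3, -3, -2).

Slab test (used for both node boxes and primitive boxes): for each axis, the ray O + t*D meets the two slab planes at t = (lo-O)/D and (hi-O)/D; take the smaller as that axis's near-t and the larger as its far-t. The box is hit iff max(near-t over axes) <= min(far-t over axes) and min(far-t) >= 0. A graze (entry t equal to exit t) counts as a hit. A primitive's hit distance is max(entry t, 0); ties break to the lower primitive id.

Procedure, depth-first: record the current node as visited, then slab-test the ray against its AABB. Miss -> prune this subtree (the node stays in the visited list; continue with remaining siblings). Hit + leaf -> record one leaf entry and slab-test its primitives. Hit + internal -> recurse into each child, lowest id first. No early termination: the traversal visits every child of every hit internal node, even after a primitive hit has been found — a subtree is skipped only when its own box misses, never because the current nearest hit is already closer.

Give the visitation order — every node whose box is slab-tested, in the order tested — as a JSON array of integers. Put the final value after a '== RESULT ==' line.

Walk:
N0 x:[115/3,143/3] y:[34,48] z:[25,43] -> hit [115/3,43], descend [3, 4]
  N3 x:[115/3,139/3] y:[34,40] z:[25,43] -> hit [115/3,40], descend [5, 10]
    N5 x:[115/3,42] y:[34,40] z:[32,43] -> hit [115/3,40], descend [6, 7]
      N6 x:[115/3,41] y:[36,40] z:[39,43] -> hit [39,40] leaf, test {P4@t=39, P6(miss)}
      N7 x:[119/3,42] y:[34,37] z:[32,36] -> miss, prune
    N10 x:[136/3,139/3] y:[113/3,118/3] z:[25,27] -> miss, prune
  N4 x:[118/3,143/3] y:[119/3,48] z:[59/2,73/2] -> miss, prune

Visited [0, 3, 5, 6, 7, 10, 4]. Tests: 7 box, 1 leaf. Nearest: P4.

== RESULT ==
[0, 3, 5, 6, 7, 10, 4]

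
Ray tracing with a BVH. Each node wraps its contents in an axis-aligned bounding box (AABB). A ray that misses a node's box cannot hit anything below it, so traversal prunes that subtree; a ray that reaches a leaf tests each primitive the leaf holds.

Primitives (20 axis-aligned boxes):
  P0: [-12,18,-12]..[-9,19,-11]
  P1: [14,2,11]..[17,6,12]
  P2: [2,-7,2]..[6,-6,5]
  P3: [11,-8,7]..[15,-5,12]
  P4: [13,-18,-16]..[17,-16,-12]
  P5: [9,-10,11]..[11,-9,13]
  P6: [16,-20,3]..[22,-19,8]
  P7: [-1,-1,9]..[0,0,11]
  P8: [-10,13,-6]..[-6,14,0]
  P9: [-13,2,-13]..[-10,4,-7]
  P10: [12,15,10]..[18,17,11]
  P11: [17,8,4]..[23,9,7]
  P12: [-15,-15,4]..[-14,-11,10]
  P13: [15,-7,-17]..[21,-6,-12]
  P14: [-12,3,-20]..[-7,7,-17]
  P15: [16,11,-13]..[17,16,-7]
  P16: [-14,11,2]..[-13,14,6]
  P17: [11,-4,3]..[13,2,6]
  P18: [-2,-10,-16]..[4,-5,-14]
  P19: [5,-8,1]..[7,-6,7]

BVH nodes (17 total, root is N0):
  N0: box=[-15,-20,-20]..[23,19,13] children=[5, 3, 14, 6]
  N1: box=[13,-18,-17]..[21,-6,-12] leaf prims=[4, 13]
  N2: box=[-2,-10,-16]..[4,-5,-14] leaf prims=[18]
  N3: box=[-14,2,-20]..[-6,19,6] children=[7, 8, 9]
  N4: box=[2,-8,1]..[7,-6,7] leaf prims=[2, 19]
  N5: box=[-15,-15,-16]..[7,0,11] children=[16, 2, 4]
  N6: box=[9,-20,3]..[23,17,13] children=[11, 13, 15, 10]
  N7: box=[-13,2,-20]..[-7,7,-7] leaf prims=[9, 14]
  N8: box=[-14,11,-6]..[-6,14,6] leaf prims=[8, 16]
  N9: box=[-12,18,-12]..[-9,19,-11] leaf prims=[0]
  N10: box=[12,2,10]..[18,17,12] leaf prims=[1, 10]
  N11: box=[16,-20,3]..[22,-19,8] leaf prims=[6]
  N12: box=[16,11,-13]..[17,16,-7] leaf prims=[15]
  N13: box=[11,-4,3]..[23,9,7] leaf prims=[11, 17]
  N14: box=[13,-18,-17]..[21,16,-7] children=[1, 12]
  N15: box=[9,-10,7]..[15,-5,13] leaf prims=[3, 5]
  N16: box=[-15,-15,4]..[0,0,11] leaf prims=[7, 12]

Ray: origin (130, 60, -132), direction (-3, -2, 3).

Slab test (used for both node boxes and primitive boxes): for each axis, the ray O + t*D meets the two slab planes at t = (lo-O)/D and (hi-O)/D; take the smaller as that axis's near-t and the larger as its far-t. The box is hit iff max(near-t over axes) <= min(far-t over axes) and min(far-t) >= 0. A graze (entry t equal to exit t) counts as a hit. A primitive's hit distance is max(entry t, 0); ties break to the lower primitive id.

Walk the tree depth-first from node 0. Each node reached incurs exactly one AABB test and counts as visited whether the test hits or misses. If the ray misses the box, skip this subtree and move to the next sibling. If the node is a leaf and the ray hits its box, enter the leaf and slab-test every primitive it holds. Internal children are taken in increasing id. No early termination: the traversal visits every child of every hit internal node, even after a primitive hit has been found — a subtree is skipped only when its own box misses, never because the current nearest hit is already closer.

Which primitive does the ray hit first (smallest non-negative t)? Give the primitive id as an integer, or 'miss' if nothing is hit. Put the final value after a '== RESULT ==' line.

Trace the traversal:
N0 x:[107/3,145/3] y:[41/2,40] z:[112/3,145/3] -> hit [112/3,40], descend [3, 5, 6, 14]
  N3 x:[136/3,48] y:[41/2,29] z:[112/3,46] -> miss, prune
  N5 x:[41,145/3] y:[30,75/2] z:[116/3,143/3] -> miss, prune
  N6 x:[107/3,121/3] y:[43/2,40] z:[45,145/3] -> miss, prune
  N14 x:[109/3,39] y:[22,39] z:[115/3,125/3] -> hit [115/3,39], descend [1, 12]
    N1 x:[109/3,39] y:[33,39] z:[115/3,40] -> hit [115/3,39] leaf, test {P4@t=116/3, P13(miss)}
    N12 x:[113/3,38] y:[22,49/2] z:[119/3,125/3] -> miss, prune

7 AABB tests over nodes [0, 3, 5, 6, 14, 1, 12]; 1 leaf entered; closest P4.

== RESULT ==
4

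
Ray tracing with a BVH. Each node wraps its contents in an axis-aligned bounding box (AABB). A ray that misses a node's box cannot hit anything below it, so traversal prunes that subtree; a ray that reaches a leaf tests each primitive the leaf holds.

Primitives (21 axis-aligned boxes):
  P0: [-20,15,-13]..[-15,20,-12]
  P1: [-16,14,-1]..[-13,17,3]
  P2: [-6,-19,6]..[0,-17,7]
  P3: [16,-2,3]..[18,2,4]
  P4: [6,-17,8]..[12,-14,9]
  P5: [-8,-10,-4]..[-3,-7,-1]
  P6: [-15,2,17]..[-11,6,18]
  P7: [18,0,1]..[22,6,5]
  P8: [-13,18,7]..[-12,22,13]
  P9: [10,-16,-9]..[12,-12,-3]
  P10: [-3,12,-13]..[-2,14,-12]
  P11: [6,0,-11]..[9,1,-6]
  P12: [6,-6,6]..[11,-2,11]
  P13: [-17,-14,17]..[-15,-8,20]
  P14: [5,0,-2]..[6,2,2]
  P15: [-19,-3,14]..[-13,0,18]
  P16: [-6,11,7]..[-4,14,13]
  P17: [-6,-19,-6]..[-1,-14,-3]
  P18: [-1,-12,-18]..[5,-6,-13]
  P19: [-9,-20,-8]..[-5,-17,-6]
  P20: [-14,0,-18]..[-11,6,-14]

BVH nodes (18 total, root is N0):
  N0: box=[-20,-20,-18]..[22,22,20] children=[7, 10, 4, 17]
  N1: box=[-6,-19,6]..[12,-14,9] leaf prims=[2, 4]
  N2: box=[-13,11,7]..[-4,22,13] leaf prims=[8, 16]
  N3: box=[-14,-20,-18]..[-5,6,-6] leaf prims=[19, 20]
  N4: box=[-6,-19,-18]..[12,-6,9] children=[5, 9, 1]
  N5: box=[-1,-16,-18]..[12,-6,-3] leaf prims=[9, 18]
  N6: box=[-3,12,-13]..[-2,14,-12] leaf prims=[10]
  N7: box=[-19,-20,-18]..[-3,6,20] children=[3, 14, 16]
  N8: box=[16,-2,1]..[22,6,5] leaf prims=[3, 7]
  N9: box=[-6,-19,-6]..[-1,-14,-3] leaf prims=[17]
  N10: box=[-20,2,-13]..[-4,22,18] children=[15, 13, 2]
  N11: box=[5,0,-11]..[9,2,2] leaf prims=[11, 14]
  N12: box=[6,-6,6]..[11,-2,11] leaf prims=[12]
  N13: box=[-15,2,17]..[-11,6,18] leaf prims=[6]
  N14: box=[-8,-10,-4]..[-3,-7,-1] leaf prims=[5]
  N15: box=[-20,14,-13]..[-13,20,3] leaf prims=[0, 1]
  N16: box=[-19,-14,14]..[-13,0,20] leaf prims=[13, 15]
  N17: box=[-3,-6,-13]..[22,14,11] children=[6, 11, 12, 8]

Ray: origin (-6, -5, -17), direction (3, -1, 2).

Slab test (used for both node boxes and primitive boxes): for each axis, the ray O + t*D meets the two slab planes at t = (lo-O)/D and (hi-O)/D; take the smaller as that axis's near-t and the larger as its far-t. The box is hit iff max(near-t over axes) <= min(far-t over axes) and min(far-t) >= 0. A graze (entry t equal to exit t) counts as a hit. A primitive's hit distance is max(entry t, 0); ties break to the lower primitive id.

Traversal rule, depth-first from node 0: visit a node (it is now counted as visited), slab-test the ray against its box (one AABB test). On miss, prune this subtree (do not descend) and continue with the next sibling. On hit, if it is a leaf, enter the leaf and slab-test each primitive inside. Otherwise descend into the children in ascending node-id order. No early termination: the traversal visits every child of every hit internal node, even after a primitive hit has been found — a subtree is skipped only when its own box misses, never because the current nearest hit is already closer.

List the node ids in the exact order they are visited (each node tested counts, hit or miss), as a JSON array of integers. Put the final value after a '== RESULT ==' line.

Traverse from the root:
N0 x:[-14/3,28/3] y:[-27,15] z:[-1/2,37/2] -> hit [-1/2,28/3], descend [4, 7, 10, 17]
  N4 x:[0,6] y:[1,14] z:[-1/2,13] -> hit [1,6], descend [1, 5, 9]
    N1 x:[0,6] y:[9,14] z:[23/2,13] -> miss, prune
    N5 x:[5/3,6] y:[1,11] z:[-1/2,7] -> hit [5/3,6] leaf, test {P9(miss), P18@t=5/3}
    N9 x:[0,5/3] y:[9,14] z:[11/2,7] -> miss, prune
  N7 x:[-13/3,1] y:[-11,15] z:[-1/2,37/2] -> hit [-1/2,1], descend [3, 14, 16]
    N3 x:[-8/3,1/3] y:[-11,15] z:[-1/2,11/2] -> hit [-1/2,1/3] leaf, test {P19(miss), P20(miss)}
    N14 x:[-2/3,1] y:[2,5] z:[13/2,8] -> miss, prune
    N16 x:[-13/3,-7/3] y:[-5,9] z:[31/2,37/2] -> miss, prune
  N10 x:[-14/3,2/3] y:[-27,-7] z:[2,35/2] -> miss, prune
  N17 x:[1,28/3] y:[-19,1] z:[2,14] -> miss, prune

order=[0, 4, 1, 5, 9, 7, 3, 14, 16, 10, 17]  |boxes|=11  |leaves|=2  hit=P18

== RESULT ==
[0, 4, 1, 5, 9, 7, 3, 14, 16, 10, 17]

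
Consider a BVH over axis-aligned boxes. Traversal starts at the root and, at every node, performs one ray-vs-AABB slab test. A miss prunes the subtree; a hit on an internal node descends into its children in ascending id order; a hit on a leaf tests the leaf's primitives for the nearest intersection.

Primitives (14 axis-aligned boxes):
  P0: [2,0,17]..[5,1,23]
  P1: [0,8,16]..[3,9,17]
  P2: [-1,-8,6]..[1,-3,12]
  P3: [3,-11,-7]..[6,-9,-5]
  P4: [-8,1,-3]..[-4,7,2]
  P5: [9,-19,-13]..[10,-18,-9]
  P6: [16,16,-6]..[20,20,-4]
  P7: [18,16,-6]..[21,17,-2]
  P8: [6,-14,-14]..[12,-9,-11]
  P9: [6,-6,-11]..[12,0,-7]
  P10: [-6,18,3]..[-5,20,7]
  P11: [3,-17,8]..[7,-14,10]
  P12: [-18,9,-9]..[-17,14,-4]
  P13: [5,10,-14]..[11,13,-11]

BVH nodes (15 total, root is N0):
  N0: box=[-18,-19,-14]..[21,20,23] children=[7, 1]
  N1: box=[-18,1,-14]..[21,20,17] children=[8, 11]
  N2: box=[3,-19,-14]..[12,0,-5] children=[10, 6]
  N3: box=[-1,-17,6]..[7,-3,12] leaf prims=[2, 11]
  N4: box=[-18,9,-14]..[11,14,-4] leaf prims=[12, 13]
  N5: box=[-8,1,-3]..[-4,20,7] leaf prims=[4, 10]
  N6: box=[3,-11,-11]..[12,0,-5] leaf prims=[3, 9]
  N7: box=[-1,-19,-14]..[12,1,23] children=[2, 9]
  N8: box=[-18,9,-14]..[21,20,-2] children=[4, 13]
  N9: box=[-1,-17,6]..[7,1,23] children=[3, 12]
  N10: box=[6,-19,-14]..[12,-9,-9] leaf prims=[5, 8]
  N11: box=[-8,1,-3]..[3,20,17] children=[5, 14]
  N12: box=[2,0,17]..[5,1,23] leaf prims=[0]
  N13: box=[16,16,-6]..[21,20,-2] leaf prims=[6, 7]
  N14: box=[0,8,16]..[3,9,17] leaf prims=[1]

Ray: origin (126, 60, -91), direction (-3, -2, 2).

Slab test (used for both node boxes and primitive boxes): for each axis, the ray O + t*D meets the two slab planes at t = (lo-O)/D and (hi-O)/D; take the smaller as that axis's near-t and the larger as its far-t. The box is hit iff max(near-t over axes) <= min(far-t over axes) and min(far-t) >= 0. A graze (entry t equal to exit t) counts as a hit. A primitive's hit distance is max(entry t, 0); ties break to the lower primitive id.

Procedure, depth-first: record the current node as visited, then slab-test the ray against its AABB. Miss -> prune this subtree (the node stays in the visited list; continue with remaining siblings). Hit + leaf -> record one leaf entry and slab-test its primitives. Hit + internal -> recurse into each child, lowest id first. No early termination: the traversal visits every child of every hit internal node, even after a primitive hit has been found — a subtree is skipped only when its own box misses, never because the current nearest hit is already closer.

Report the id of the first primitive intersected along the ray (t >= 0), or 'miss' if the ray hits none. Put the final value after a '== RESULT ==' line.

Walk:
N0 x:[35,48] y:[20,79/2] z:[77/2,57] -> hit [77/2,79/2], descend [1, 7]
  N1 x:[35,48] y:[20,59/2] z:[77/2,54] -> miss, prune
  N7 x:[38,127/3] y:[59/2,79/2] z:[77/2,57] -> hit [77/2,79/2], descend [2, 9]
    N2 x:[38,41] y:[30,79/2] z:[77/2,43] -> hit [77/2,79/2], descend [6, 10]
      N6 x:[38,41] y:[30,71/2] z:[40,43] -> miss, prune
      N10 x:[38,40] y:[69/2,79/2] z:[77/2,41] -> hit [77/2,79/2] leaf, test {P5@t=39, P8(miss)}
    N9 x:[119/3,127/3] y:[59/2,77/2] z:[97/2,57] -> miss, prune

order=[0, 1, 7, 2, 6, 10, 9]  |boxes|=7  |leaves|=1  hit=P5

== RESULT ==
5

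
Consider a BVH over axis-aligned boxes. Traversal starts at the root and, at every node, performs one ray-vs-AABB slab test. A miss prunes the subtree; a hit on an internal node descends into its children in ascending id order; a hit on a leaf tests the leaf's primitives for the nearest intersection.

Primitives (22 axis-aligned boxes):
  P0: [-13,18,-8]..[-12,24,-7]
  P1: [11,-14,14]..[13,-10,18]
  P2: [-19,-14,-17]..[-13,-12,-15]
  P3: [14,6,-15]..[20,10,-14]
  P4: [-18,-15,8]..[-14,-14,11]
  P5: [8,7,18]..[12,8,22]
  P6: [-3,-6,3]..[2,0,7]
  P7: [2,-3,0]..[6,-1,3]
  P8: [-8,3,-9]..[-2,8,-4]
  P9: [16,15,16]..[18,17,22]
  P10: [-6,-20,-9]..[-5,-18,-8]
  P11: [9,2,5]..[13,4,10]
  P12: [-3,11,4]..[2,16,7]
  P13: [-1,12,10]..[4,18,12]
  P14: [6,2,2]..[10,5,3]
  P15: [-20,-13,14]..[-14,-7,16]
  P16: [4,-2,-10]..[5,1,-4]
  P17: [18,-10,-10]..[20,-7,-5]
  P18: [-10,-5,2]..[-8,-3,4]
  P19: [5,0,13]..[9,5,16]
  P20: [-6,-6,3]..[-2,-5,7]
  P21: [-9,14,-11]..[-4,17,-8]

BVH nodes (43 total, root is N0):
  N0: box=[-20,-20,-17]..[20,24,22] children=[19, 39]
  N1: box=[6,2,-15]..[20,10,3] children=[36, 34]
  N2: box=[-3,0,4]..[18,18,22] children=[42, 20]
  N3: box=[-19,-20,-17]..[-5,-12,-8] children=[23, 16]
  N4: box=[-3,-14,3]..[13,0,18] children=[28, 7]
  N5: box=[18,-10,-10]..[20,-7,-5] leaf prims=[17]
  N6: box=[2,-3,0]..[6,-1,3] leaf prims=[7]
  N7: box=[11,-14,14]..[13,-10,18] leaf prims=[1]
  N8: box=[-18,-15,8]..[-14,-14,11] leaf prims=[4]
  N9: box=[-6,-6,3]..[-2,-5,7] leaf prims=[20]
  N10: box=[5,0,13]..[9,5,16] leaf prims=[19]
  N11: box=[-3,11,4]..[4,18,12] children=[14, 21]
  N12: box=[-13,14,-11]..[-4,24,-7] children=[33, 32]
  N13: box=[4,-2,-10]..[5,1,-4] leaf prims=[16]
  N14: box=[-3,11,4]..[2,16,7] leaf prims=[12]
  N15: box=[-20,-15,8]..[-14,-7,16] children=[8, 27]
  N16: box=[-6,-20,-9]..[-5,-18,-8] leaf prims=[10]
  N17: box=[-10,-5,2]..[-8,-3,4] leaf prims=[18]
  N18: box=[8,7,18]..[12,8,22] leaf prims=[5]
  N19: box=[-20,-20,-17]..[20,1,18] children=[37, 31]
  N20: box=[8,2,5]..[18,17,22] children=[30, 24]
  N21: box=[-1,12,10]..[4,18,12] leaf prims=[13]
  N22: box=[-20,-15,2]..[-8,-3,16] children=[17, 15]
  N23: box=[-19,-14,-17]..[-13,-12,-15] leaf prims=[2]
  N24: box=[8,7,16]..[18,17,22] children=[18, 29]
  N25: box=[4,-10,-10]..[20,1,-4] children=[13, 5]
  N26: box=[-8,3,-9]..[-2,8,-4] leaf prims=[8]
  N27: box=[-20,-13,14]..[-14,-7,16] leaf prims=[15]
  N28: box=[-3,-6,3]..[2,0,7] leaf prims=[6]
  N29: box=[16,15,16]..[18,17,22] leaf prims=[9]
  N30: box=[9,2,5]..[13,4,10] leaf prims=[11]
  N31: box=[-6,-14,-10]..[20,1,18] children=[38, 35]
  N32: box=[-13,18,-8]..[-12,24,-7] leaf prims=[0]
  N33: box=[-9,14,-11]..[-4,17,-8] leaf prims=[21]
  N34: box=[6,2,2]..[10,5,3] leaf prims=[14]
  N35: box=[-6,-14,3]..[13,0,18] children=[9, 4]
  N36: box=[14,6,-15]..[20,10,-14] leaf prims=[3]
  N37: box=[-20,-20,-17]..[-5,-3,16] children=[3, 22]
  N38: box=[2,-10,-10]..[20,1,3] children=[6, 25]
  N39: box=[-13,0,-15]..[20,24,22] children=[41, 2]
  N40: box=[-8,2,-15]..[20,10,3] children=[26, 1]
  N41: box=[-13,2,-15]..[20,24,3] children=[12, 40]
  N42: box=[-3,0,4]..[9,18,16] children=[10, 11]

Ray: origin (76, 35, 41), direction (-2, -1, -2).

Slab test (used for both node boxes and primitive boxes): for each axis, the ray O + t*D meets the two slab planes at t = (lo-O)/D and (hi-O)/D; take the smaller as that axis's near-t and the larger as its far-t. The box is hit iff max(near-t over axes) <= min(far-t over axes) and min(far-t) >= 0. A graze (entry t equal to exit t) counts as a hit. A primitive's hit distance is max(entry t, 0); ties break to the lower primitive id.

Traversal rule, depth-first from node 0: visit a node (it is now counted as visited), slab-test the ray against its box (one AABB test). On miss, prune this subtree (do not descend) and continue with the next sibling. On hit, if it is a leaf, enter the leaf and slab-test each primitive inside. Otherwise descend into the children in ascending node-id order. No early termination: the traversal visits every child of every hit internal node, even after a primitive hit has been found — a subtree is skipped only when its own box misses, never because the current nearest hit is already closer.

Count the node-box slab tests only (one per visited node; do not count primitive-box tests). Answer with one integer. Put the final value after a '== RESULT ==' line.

Trace the traversal:
N0 x:[28,48] y:[11,55] z:[19/2,29] -> hit [28,29], descend [19, 39]
  N19 x:[28,48] y:[34,55] z:[23/2,29] -> miss, prune
  N39 x:[28,89/2] y:[11,35] z:[19/2,28] -> hit [28,28], descend [2, 41]
    N2 x:[29,79/2] y:[17,35] z:[19/2,37/2] -> miss, prune
    N41 x:[28,89/2] y:[11,33] z:[19,28] -> hit [28,28], descend [12, 40]
      N12 x:[40,89/2] y:[11,21] z:[24,26] -> miss, prune
      N40 x:[28,42] y:[25,33] z:[19,28] -> hit [28,28], descend [1, 26]
        N1 x:[28,35] y:[25,33] z:[19,28] -> hit [28,28], descend [34, 36]
          N34 x:[33,35] y:[30,33] z:[19,39/2] -> miss, prune
          N36 x:[28,31] y:[25,29] z:[55/2,28] -> hit [28,28] leaf, test {P3@t=28}
        N26 x:[39,42] y:[27,32] z:[45/2,25] -> miss, prune

order=[0, 19, 39, 2, 41, 12, 40, 1, 34, 36, 26]  |boxes|=11  |leaves|=1  hit=P3

== RESULT ==
11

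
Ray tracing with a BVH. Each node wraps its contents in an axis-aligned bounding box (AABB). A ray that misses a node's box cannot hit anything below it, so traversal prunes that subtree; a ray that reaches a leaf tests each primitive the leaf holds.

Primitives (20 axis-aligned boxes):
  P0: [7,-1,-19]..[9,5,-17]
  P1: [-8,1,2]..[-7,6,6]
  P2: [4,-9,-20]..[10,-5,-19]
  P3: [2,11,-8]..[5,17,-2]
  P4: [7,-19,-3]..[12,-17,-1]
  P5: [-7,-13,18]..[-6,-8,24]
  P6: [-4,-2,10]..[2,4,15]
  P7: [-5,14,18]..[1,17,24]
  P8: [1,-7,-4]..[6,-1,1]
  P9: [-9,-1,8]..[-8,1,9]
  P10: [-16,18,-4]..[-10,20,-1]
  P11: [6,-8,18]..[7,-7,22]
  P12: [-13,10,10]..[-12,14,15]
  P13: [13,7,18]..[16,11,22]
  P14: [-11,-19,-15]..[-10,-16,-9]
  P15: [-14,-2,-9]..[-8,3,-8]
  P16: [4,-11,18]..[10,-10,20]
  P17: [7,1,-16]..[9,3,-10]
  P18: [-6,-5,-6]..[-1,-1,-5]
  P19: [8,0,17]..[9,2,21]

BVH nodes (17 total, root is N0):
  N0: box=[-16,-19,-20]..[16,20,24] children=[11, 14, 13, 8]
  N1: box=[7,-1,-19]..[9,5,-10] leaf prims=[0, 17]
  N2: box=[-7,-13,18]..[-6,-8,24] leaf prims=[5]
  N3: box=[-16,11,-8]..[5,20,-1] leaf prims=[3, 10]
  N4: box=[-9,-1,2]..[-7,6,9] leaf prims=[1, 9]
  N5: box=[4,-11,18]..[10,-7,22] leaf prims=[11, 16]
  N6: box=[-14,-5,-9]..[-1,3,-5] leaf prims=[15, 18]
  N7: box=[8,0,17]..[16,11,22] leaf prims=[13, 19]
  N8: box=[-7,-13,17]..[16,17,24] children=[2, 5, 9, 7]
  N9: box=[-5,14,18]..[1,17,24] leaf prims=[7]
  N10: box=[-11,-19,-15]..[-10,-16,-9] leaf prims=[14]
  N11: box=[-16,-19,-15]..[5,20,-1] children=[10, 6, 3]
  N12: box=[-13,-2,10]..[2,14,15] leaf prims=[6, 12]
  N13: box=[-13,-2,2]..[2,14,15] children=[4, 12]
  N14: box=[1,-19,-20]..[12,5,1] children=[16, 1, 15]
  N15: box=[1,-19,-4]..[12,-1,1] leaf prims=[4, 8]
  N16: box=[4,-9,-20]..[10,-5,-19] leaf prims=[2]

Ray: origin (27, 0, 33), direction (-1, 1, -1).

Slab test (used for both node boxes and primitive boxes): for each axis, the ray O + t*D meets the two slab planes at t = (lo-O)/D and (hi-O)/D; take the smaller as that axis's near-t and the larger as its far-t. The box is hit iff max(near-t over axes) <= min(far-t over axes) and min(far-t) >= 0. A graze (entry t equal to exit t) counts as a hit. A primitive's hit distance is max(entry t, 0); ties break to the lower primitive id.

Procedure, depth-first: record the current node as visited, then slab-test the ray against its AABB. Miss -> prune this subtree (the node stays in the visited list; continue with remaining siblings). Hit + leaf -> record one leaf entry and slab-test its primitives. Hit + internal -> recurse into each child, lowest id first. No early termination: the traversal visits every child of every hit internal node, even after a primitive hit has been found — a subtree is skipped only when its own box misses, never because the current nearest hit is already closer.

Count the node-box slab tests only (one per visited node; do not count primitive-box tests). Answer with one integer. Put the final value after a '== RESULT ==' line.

Traverse from the root:
N0 x:[11,43] y:[-19,20] z:[9,53] -> hit [11,20], descend [8, 11, 13, 14]
  N8 x:[11,34] y:[-13,17] z:[9,16] -> hit [11,16], descend [2, 5, 7, 9]
    N2 x:[33,34] y:[-13,-8] z:[9,15] -> miss, prune
    N5 x:[17,23] y:[-11,-7] z:[11,15] -> miss, prune
    N7 x:[11,19] y:[0,11] z:[11,16] -> hit [11,11] leaf, test {P13@t=11, P19(miss)}
    N9 x:[26,32] y:[14,17] z:[9,15] -> miss, prune
  N11 x:[22,43] y:[-19,20] z:[34,48] -> miss, prune
  N13 x:[25,40] y:[-2,14] z:[18,31] -> miss, prune
  N14 x:[15,26] y:[-19,5] z:[32,53] -> miss, prune

Visited [0, 8, 2, 5, 7, 9, 11, 13, 14]. Tests: 9 box, 1 leaf. Nearest: P13.

== RESULT ==
9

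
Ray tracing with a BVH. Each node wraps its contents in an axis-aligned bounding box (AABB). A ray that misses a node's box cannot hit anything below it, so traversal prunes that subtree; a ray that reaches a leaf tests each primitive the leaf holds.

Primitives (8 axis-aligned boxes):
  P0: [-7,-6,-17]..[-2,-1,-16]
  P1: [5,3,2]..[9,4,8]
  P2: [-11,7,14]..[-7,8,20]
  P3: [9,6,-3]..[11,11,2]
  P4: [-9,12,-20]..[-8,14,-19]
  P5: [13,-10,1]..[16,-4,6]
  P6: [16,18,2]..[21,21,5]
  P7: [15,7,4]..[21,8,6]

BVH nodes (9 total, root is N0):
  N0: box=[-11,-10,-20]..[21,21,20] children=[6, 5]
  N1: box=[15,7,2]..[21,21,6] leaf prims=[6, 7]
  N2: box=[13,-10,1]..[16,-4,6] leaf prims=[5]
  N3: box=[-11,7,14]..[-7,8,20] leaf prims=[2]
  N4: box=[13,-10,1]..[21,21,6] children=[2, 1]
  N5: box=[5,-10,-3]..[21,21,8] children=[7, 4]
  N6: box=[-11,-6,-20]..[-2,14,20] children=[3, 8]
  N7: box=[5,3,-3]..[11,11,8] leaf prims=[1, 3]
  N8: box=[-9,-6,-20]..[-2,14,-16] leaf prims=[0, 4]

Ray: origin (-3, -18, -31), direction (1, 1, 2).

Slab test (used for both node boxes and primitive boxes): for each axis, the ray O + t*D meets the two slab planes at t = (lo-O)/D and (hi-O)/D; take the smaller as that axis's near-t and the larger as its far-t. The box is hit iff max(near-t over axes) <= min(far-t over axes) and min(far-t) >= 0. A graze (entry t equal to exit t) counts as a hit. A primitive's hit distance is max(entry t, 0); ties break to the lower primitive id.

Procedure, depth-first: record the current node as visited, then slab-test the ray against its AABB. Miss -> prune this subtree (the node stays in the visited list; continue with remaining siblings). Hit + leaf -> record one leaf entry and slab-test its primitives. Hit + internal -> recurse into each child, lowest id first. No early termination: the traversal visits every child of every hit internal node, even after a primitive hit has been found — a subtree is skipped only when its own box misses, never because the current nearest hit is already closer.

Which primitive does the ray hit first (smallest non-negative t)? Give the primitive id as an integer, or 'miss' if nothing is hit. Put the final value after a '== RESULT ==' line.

Walk:
N0 x:[-8,24] y:[8,39] z:[11/2,51/2] -> hit [8,24], descend [5, 6]
  N5 x:[8,24] y:[8,39] z:[14,39/2] -> hit [14,39/2], descend [4, 7]
    N4 x:[16,24] y:[8,39] z:[16,37/2] -> hit [16,37/2], descend [1, 2]
      N1 x:[18,24] y:[25,39] z:[33/2,37/2] -> miss, prune
      N2 x:[16,19] y:[8,14] z:[16,37/2] -> miss, prune
    N7 x:[8,14] y:[21,29] z:[14,39/2] -> miss, prune
  N6 x:[-8,1] y:[12,32] z:[11/2,51/2] -> miss, prune

7 AABB tests over nodes [0, 5, 4, 1, 2, 7, 6]; 0 leaves entered; closest miss.

== RESULT ==
miss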